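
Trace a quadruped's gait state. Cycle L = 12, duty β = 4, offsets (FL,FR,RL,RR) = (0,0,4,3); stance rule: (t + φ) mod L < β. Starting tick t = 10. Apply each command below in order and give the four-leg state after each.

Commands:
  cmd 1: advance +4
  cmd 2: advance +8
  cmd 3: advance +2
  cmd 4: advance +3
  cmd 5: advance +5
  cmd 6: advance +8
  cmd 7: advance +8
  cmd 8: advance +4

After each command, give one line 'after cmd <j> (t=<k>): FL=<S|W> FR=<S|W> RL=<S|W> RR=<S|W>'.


start t=10: FL=W FR=W RL=S RR=S
cmd 1: advance +4 → t=14, phase=(2,2,6,5) → FL=S FR=S RL=W RR=W
cmd 2: advance +8 → t=22, phase=(10,10,2,1) → FL=W FR=W RL=S RR=S
cmd 3: advance +2 → t=24, phase=(0,0,4,3) → FL=S FR=S RL=W RR=S
cmd 4: advance +3 → t=27, phase=(3,3,7,6) → FL=S FR=S RL=W RR=W
cmd 5: advance +5 → t=32, phase=(8,8,0,11) → FL=W FR=W RL=S RR=W
cmd 6: advance +8 → t=40, phase=(4,4,8,7) → FL=W FR=W RL=W RR=W
cmd 7: advance +8 → t=48, phase=(0,0,4,3) → FL=S FR=S RL=W RR=S
cmd 8: advance +4 → t=52, phase=(4,4,8,7) → FL=W FR=W RL=W RR=W

after cmd 1 (t=14): FL=S FR=S RL=W RR=W
after cmd 2 (t=22): FL=W FR=W RL=S RR=S
after cmd 3 (t=24): FL=S FR=S RL=W RR=S
after cmd 4 (t=27): FL=S FR=S RL=W RR=W
after cmd 5 (t=32): FL=W FR=W RL=S RR=W
after cmd 6 (t=40): FL=W FR=W RL=W RR=W
after cmd 7 (t=48): FL=S FR=S RL=W RR=S
after cmd 8 (t=52): FL=W FR=W RL=W RR=W


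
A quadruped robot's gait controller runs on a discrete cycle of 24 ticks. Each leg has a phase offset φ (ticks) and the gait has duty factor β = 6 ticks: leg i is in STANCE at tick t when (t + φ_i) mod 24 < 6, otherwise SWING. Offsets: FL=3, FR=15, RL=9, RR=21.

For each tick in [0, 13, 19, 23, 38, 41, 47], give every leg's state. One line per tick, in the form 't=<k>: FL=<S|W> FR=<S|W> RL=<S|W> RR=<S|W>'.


t=0: FL=S FR=W RL=W RR=W
t=13: FL=W FR=S RL=W RR=W
t=19: FL=W FR=W RL=S RR=W
t=23: FL=S FR=W RL=W RR=W
t=38: FL=W FR=S RL=W RR=W
t=41: FL=W FR=W RL=S RR=W
t=47: FL=S FR=W RL=W RR=W

t=0: phase=(3,15,9,21) vs β=6 → FL=S FR=W RL=W RR=W
t=13: phase=(16,4,22,10) vs β=6 → FL=W FR=S RL=W RR=W
t=19: phase=(22,10,4,16) vs β=6 → FL=W FR=W RL=S RR=W
t=23: phase=(2,14,8,20) vs β=6 → FL=S FR=W RL=W RR=W
t=38: phase=(17,5,23,11) vs β=6 → FL=W FR=S RL=W RR=W
t=41: phase=(20,8,2,14) vs β=6 → FL=W FR=W RL=S RR=W
t=47: phase=(2,14,8,20) vs β=6 → FL=S FR=W RL=W RR=W


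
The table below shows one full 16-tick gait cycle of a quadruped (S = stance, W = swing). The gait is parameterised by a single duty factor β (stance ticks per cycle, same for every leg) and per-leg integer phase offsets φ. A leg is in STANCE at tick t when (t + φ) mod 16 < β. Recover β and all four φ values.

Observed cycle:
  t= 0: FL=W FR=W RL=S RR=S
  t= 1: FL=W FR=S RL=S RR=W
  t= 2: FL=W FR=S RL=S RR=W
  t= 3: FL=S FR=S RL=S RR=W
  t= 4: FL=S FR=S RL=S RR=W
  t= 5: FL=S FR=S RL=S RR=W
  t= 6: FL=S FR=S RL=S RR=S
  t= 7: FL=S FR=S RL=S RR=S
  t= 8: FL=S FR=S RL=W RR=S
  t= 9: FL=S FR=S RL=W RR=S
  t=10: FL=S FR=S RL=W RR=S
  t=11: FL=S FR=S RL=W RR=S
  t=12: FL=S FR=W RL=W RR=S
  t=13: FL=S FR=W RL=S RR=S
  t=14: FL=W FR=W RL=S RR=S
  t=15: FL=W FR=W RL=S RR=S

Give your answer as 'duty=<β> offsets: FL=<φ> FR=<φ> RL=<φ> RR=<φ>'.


duty β = stance ticks per leg = 11
FL: stance ticks = 11; W→S at t=3 → φ=13
FR: stance ticks = 11; W→S at t=1 → φ=15
RL: stance ticks = 11; W→S at t=13 → φ=3
RR: stance ticks = 11; W→S at t=6 → φ=10

duty=11 offsets: FL=13 FR=15 RL=3 RR=10


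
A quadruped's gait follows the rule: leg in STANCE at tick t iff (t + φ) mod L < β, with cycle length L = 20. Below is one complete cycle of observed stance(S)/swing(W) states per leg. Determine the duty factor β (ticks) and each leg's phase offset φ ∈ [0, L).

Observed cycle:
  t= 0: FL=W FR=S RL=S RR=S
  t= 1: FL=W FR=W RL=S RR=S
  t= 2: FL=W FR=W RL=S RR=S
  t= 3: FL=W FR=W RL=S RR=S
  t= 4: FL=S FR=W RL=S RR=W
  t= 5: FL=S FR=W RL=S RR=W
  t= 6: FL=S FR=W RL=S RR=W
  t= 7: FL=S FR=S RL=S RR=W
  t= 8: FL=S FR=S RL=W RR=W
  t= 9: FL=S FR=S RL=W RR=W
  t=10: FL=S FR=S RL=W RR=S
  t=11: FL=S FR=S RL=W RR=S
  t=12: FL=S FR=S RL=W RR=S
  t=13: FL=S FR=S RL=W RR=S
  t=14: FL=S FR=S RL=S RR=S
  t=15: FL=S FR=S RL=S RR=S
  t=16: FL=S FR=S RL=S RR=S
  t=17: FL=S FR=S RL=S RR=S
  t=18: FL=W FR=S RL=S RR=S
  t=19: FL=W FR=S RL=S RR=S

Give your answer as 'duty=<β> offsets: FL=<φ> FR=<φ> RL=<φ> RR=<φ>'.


duty β = stance ticks per leg = 14
FL: stance ticks = 14; W→S at t=4 → φ=16
FR: stance ticks = 14; W→S at t=7 → φ=13
RL: stance ticks = 14; W→S at t=14 → φ=6
RR: stance ticks = 14; W→S at t=10 → φ=10

duty=14 offsets: FL=16 FR=13 RL=6 RR=10


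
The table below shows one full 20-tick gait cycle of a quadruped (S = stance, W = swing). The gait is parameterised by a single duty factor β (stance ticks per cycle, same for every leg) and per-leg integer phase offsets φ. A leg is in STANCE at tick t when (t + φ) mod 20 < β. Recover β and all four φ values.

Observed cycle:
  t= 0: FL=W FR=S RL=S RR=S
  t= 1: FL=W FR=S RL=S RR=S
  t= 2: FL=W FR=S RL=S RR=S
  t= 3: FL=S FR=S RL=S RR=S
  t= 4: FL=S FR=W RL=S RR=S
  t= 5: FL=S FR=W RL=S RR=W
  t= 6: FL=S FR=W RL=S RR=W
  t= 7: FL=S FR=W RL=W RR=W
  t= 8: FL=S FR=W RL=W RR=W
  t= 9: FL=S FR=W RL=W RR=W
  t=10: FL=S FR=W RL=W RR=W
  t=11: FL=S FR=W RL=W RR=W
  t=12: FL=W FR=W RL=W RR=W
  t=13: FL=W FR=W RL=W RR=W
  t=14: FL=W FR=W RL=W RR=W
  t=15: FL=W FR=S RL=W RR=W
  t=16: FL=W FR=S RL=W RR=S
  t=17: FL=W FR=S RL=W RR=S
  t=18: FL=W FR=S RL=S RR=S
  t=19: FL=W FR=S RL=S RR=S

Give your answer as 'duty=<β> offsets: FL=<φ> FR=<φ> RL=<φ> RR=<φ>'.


duty β = stance ticks per leg = 9
FL: stance ticks = 9; W→S at t=3 → φ=17
FR: stance ticks = 9; W→S at t=15 → φ=5
RL: stance ticks = 9; W→S at t=18 → φ=2
RR: stance ticks = 9; W→S at t=16 → φ=4

duty=9 offsets: FL=17 FR=5 RL=2 RR=4


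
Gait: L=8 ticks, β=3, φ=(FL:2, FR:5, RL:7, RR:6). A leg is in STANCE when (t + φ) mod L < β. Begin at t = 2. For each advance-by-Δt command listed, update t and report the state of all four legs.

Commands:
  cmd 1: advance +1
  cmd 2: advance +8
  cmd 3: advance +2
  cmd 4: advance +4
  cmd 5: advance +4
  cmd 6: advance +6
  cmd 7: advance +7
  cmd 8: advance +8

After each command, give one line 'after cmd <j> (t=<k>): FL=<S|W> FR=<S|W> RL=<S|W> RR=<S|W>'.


start t=2: FL=W FR=W RL=S RR=S
cmd 1: advance +1 → t=3, phase=(5,0,2,1) → FL=W FR=S RL=S RR=S
cmd 2: advance +8 → t=11, phase=(5,0,2,1) → FL=W FR=S RL=S RR=S
cmd 3: advance +2 → t=13, phase=(7,2,4,3) → FL=W FR=S RL=W RR=W
cmd 4: advance +4 → t=17, phase=(3,6,0,7) → FL=W FR=W RL=S RR=W
cmd 5: advance +4 → t=21, phase=(7,2,4,3) → FL=W FR=S RL=W RR=W
cmd 6: advance +6 → t=27, phase=(5,0,2,1) → FL=W FR=S RL=S RR=S
cmd 7: advance +7 → t=34, phase=(4,7,1,0) → FL=W FR=W RL=S RR=S
cmd 8: advance +8 → t=42, phase=(4,7,1,0) → FL=W FR=W RL=S RR=S

after cmd 1 (t=3): FL=W FR=S RL=S RR=S
after cmd 2 (t=11): FL=W FR=S RL=S RR=S
after cmd 3 (t=13): FL=W FR=S RL=W RR=W
after cmd 4 (t=17): FL=W FR=W RL=S RR=W
after cmd 5 (t=21): FL=W FR=S RL=W RR=W
after cmd 6 (t=27): FL=W FR=S RL=S RR=S
after cmd 7 (t=34): FL=W FR=W RL=S RR=S
after cmd 8 (t=42): FL=W FR=W RL=S RR=S


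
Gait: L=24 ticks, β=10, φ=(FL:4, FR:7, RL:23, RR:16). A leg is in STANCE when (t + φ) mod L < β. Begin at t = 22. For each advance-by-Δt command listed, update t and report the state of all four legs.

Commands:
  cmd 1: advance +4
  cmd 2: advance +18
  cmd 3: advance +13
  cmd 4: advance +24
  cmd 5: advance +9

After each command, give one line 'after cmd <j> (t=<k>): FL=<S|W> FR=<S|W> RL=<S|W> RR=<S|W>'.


start t=22: FL=S FR=S RL=W RR=W
cmd 1: advance +4 → t=26, phase=(6,9,1,18) → FL=S FR=S RL=S RR=W
cmd 2: advance +18 → t=44, phase=(0,3,19,12) → FL=S FR=S RL=W RR=W
cmd 3: advance +13 → t=57, phase=(13,16,8,1) → FL=W FR=W RL=S RR=S
cmd 4: advance +24 → t=81, phase=(13,16,8,1) → FL=W FR=W RL=S RR=S
cmd 5: advance +9 → t=90, phase=(22,1,17,10) → FL=W FR=S RL=W RR=W

after cmd 1 (t=26): FL=S FR=S RL=S RR=W
after cmd 2 (t=44): FL=S FR=S RL=W RR=W
after cmd 3 (t=57): FL=W FR=W RL=S RR=S
after cmd 4 (t=81): FL=W FR=W RL=S RR=S
after cmd 5 (t=90): FL=W FR=S RL=W RR=W


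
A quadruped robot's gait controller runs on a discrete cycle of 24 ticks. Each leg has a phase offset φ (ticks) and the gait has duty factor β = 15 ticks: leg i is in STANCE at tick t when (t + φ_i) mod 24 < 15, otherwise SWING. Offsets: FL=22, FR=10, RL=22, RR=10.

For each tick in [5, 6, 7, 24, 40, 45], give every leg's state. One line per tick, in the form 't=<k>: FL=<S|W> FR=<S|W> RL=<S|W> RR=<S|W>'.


t=5: FL=S FR=W RL=S RR=W
t=6: FL=S FR=W RL=S RR=W
t=7: FL=S FR=W RL=S RR=W
t=24: FL=W FR=S RL=W RR=S
t=40: FL=S FR=S RL=S RR=S
t=45: FL=W FR=S RL=W RR=S

t=5: phase=(3,15,3,15) vs β=15 → FL=S FR=W RL=S RR=W
t=6: phase=(4,16,4,16) vs β=15 → FL=S FR=W RL=S RR=W
t=7: phase=(5,17,5,17) vs β=15 → FL=S FR=W RL=S RR=W
t=24: phase=(22,10,22,10) vs β=15 → FL=W FR=S RL=W RR=S
t=40: phase=(14,2,14,2) vs β=15 → FL=S FR=S RL=S RR=S
t=45: phase=(19,7,19,7) vs β=15 → FL=W FR=S RL=W RR=S


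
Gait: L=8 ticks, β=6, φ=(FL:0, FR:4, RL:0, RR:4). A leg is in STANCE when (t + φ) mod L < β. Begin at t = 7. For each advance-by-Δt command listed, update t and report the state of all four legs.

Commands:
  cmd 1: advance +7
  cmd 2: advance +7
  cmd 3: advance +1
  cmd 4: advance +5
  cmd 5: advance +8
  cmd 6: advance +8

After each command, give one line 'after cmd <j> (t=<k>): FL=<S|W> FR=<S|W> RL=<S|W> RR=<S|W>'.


start t=7: FL=W FR=S RL=W RR=S
cmd 1: advance +7 → t=14, phase=(6,2,6,2) → FL=W FR=S RL=W RR=S
cmd 2: advance +7 → t=21, phase=(5,1,5,1) → FL=S FR=S RL=S RR=S
cmd 3: advance +1 → t=22, phase=(6,2,6,2) → FL=W FR=S RL=W RR=S
cmd 4: advance +5 → t=27, phase=(3,7,3,7) → FL=S FR=W RL=S RR=W
cmd 5: advance +8 → t=35, phase=(3,7,3,7) → FL=S FR=W RL=S RR=W
cmd 6: advance +8 → t=43, phase=(3,7,3,7) → FL=S FR=W RL=S RR=W

after cmd 1 (t=14): FL=W FR=S RL=W RR=S
after cmd 2 (t=21): FL=S FR=S RL=S RR=S
after cmd 3 (t=22): FL=W FR=S RL=W RR=S
after cmd 4 (t=27): FL=S FR=W RL=S RR=W
after cmd 5 (t=35): FL=S FR=W RL=S RR=W
after cmd 6 (t=43): FL=S FR=W RL=S RR=W


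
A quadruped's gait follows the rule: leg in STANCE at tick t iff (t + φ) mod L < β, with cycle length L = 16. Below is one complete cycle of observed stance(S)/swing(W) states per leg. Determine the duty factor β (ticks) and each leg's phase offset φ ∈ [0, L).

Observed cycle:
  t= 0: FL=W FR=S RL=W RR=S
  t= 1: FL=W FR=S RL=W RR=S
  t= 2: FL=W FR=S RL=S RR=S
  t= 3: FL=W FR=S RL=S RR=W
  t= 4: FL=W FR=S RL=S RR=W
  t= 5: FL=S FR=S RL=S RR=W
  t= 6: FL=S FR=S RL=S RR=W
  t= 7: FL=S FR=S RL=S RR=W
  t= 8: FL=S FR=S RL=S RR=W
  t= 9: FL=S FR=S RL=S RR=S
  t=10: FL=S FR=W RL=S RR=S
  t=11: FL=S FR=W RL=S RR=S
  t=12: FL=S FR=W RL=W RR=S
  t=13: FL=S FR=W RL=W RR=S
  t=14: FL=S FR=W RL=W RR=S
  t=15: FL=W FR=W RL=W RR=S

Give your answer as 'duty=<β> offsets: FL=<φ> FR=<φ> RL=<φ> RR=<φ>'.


duty β = stance ticks per leg = 10
FL: stance ticks = 10; W→S at t=5 → φ=11
FR: stance ticks = 10; W→S at t=0 → φ=0
RL: stance ticks = 10; W→S at t=2 → φ=14
RR: stance ticks = 10; W→S at t=9 → φ=7

duty=10 offsets: FL=11 FR=0 RL=14 RR=7


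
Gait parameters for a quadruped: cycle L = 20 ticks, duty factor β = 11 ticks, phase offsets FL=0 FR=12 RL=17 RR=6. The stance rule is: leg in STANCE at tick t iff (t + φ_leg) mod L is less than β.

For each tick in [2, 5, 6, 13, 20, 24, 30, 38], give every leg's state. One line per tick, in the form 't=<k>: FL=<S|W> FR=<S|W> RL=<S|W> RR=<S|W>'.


t=2: phase=(2,14,19,8) vs β=11 → FL=S FR=W RL=W RR=S
t=5: phase=(5,17,2,11) vs β=11 → FL=S FR=W RL=S RR=W
t=6: phase=(6,18,3,12) vs β=11 → FL=S FR=W RL=S RR=W
t=13: phase=(13,5,10,19) vs β=11 → FL=W FR=S RL=S RR=W
t=20: phase=(0,12,17,6) vs β=11 → FL=S FR=W RL=W RR=S
t=24: phase=(4,16,1,10) vs β=11 → FL=S FR=W RL=S RR=S
t=30: phase=(10,2,7,16) vs β=11 → FL=S FR=S RL=S RR=W
t=38: phase=(18,10,15,4) vs β=11 → FL=W FR=S RL=W RR=S

t=2: FL=S FR=W RL=W RR=S
t=5: FL=S FR=W RL=S RR=W
t=6: FL=S FR=W RL=S RR=W
t=13: FL=W FR=S RL=S RR=W
t=20: FL=S FR=W RL=W RR=S
t=24: FL=S FR=W RL=S RR=S
t=30: FL=S FR=S RL=S RR=W
t=38: FL=W FR=S RL=W RR=S


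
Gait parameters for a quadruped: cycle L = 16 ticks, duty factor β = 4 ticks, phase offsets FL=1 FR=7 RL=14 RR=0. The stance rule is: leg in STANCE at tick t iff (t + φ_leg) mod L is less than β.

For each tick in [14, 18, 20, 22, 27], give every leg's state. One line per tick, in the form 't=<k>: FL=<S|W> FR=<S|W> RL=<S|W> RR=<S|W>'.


t=14: phase=(15,5,12,14) vs β=4 → FL=W FR=W RL=W RR=W
t=18: phase=(3,9,0,2) vs β=4 → FL=S FR=W RL=S RR=S
t=20: phase=(5,11,2,4) vs β=4 → FL=W FR=W RL=S RR=W
t=22: phase=(7,13,4,6) vs β=4 → FL=W FR=W RL=W RR=W
t=27: phase=(12,2,9,11) vs β=4 → FL=W FR=S RL=W RR=W

t=14: FL=W FR=W RL=W RR=W
t=18: FL=S FR=W RL=S RR=S
t=20: FL=W FR=W RL=S RR=W
t=22: FL=W FR=W RL=W RR=W
t=27: FL=W FR=S RL=W RR=W


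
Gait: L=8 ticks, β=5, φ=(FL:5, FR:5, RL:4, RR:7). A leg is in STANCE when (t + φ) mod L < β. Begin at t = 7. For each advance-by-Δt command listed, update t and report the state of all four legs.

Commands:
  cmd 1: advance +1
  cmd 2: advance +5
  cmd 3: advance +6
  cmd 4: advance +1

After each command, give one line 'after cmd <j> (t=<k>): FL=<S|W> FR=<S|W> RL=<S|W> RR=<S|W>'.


after cmd 1 (t=8): FL=W FR=W RL=S RR=W
after cmd 2 (t=13): FL=S FR=S RL=S RR=S
after cmd 3 (t=19): FL=S FR=S RL=W RR=S
after cmd 4 (t=20): FL=S FR=S RL=S RR=S

start t=7: FL=S FR=S RL=S RR=W
cmd 1: advance +1 → t=8, phase=(5,5,4,7) → FL=W FR=W RL=S RR=W
cmd 2: advance +5 → t=13, phase=(2,2,1,4) → FL=S FR=S RL=S RR=S
cmd 3: advance +6 → t=19, phase=(0,0,7,2) → FL=S FR=S RL=W RR=S
cmd 4: advance +1 → t=20, phase=(1,1,0,3) → FL=S FR=S RL=S RR=S


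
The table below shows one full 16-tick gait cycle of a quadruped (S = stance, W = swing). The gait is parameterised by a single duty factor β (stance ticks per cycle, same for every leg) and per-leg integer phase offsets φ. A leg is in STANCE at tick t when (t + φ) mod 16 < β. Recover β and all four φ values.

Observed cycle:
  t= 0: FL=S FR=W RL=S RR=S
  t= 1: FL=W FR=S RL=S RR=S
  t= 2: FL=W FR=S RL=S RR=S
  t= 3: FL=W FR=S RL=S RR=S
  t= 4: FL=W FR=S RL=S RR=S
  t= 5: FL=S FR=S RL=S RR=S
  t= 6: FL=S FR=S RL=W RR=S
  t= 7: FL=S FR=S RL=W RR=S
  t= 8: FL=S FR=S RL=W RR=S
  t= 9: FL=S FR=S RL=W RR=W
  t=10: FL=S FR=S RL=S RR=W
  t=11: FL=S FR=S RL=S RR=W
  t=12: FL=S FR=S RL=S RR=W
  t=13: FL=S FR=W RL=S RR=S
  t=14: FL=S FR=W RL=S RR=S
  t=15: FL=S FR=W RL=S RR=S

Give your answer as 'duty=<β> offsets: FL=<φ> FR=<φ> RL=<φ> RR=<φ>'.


duty=12 offsets: FL=11 FR=15 RL=6 RR=3

duty β = stance ticks per leg = 12
FL: stance ticks = 12; W→S at t=5 → φ=11
FR: stance ticks = 12; W→S at t=1 → φ=15
RL: stance ticks = 12; W→S at t=10 → φ=6
RR: stance ticks = 12; W→S at t=13 → φ=3


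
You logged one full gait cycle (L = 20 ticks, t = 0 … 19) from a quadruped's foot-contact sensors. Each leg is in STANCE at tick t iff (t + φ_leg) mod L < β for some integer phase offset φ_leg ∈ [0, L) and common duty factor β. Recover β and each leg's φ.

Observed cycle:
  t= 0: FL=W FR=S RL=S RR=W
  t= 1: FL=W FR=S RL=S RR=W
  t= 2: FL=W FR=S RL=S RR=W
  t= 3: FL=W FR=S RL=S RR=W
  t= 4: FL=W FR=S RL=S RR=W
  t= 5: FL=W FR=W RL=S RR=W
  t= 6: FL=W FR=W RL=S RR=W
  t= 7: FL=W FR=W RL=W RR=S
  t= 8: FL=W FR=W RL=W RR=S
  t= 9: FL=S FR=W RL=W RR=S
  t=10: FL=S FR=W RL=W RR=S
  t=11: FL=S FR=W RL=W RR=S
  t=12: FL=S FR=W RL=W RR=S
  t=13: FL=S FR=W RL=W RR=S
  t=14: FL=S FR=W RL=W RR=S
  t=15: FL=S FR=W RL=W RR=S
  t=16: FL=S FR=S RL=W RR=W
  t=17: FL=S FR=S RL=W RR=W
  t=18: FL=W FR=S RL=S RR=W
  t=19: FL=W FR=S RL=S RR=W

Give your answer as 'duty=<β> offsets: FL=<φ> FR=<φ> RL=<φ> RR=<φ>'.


duty β = stance ticks per leg = 9
FL: stance ticks = 9; W→S at t=9 → φ=11
FR: stance ticks = 9; W→S at t=16 → φ=4
RL: stance ticks = 9; W→S at t=18 → φ=2
RR: stance ticks = 9; W→S at t=7 → φ=13

duty=9 offsets: FL=11 FR=4 RL=2 RR=13


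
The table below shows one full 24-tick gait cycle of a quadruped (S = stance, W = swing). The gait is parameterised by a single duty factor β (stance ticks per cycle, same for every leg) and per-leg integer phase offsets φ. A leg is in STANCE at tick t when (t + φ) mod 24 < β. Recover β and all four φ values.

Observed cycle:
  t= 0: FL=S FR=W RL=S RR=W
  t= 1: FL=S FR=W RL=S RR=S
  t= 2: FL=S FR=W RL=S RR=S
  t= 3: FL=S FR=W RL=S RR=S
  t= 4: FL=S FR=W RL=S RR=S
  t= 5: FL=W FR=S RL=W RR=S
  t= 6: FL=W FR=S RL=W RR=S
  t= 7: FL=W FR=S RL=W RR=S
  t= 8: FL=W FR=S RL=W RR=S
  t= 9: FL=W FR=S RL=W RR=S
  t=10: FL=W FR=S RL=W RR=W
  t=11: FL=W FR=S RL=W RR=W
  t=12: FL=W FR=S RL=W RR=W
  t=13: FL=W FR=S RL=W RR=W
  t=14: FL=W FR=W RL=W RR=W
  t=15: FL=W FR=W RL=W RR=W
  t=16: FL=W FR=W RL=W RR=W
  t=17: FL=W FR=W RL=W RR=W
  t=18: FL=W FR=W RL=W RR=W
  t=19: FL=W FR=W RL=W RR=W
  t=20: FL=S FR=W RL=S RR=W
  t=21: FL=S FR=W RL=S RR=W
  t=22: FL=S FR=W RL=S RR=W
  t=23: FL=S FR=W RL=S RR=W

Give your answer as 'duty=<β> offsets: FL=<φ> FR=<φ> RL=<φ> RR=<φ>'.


duty=9 offsets: FL=4 FR=19 RL=4 RR=23

duty β = stance ticks per leg = 9
FL: stance ticks = 9; W→S at t=20 → φ=4
FR: stance ticks = 9; W→S at t=5 → φ=19
RL: stance ticks = 9; W→S at t=20 → φ=4
RR: stance ticks = 9; W→S at t=1 → φ=23


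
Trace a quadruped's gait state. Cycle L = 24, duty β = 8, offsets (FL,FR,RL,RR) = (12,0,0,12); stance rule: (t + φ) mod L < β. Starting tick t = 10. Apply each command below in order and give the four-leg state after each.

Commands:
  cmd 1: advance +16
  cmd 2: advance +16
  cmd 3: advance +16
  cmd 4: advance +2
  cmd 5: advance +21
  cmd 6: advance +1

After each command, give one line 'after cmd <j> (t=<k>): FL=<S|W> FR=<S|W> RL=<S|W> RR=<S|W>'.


after cmd 1 (t=26): FL=W FR=S RL=S RR=W
after cmd 2 (t=42): FL=S FR=W RL=W RR=S
after cmd 3 (t=58): FL=W FR=W RL=W RR=W
after cmd 4 (t=60): FL=S FR=W RL=W RR=S
after cmd 5 (t=81): FL=W FR=W RL=W RR=W
after cmd 6 (t=82): FL=W FR=W RL=W RR=W

start t=10: FL=W FR=W RL=W RR=W
cmd 1: advance +16 → t=26, phase=(14,2,2,14) → FL=W FR=S RL=S RR=W
cmd 2: advance +16 → t=42, phase=(6,18,18,6) → FL=S FR=W RL=W RR=S
cmd 3: advance +16 → t=58, phase=(22,10,10,22) → FL=W FR=W RL=W RR=W
cmd 4: advance +2 → t=60, phase=(0,12,12,0) → FL=S FR=W RL=W RR=S
cmd 5: advance +21 → t=81, phase=(21,9,9,21) → FL=W FR=W RL=W RR=W
cmd 6: advance +1 → t=82, phase=(22,10,10,22) → FL=W FR=W RL=W RR=W


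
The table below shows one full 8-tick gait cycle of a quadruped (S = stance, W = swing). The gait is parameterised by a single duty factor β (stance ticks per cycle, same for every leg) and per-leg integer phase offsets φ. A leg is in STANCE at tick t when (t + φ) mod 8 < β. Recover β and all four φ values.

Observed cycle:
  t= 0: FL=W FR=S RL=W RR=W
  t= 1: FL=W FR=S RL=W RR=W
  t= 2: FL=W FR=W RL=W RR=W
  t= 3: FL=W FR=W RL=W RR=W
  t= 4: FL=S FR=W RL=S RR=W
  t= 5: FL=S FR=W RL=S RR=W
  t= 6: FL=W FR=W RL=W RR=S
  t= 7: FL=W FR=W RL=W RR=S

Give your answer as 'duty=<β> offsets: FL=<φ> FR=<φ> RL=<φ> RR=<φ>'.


duty=2 offsets: FL=4 FR=0 RL=4 RR=2

duty β = stance ticks per leg = 2
FL: stance ticks = 2; W→S at t=4 → φ=4
FR: stance ticks = 2; W→S at t=0 → φ=0
RL: stance ticks = 2; W→S at t=4 → φ=4
RR: stance ticks = 2; W→S at t=6 → φ=2


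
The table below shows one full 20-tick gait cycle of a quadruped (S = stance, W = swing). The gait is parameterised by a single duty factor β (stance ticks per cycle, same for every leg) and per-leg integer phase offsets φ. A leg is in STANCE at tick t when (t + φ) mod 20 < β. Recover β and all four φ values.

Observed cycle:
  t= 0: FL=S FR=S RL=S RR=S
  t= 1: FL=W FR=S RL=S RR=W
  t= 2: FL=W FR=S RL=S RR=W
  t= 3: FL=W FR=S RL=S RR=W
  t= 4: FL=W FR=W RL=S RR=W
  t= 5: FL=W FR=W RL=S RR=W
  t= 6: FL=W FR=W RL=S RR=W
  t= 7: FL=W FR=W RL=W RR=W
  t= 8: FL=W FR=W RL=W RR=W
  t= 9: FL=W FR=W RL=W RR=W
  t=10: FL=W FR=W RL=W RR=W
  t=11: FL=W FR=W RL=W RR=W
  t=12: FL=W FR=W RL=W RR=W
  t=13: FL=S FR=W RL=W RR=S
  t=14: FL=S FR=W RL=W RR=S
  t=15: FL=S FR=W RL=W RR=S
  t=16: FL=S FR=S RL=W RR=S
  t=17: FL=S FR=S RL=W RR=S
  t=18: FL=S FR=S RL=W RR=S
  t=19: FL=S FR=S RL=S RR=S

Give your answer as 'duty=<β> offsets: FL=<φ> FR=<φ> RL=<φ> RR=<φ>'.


duty β = stance ticks per leg = 8
FL: stance ticks = 8; W→S at t=13 → φ=7
FR: stance ticks = 8; W→S at t=16 → φ=4
RL: stance ticks = 8; W→S at t=19 → φ=1
RR: stance ticks = 8; W→S at t=13 → φ=7

duty=8 offsets: FL=7 FR=4 RL=1 RR=7


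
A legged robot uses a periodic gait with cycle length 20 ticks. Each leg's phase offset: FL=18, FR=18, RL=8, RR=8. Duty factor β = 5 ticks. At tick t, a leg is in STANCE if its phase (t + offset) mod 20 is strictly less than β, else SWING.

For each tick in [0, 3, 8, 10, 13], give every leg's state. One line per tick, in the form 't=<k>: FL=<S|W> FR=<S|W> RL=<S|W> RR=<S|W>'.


t=0: phase=(18,18,8,8) vs β=5 → FL=W FR=W RL=W RR=W
t=3: phase=(1,1,11,11) vs β=5 → FL=S FR=S RL=W RR=W
t=8: phase=(6,6,16,16) vs β=5 → FL=W FR=W RL=W RR=W
t=10: phase=(8,8,18,18) vs β=5 → FL=W FR=W RL=W RR=W
t=13: phase=(11,11,1,1) vs β=5 → FL=W FR=W RL=S RR=S

t=0: FL=W FR=W RL=W RR=W
t=3: FL=S FR=S RL=W RR=W
t=8: FL=W FR=W RL=W RR=W
t=10: FL=W FR=W RL=W RR=W
t=13: FL=W FR=W RL=S RR=S


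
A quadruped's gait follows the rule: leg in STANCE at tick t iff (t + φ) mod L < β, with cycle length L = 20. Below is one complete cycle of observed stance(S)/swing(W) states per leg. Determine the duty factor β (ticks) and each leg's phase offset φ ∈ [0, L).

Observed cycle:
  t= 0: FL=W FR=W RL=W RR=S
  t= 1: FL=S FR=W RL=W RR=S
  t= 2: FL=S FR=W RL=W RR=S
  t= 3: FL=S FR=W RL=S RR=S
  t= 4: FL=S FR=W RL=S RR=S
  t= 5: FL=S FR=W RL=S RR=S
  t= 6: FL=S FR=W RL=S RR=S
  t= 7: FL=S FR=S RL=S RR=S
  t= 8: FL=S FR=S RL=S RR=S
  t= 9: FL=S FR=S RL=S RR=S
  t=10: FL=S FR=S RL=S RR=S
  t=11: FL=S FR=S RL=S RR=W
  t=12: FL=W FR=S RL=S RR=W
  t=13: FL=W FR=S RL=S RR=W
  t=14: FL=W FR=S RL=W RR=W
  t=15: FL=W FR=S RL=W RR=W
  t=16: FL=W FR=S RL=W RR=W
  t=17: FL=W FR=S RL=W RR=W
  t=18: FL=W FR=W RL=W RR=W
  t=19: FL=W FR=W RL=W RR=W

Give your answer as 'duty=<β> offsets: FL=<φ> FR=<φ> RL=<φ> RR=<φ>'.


duty=11 offsets: FL=19 FR=13 RL=17 RR=0

duty β = stance ticks per leg = 11
FL: stance ticks = 11; W→S at t=1 → φ=19
FR: stance ticks = 11; W→S at t=7 → φ=13
RL: stance ticks = 11; W→S at t=3 → φ=17
RR: stance ticks = 11; W→S at t=0 → φ=0


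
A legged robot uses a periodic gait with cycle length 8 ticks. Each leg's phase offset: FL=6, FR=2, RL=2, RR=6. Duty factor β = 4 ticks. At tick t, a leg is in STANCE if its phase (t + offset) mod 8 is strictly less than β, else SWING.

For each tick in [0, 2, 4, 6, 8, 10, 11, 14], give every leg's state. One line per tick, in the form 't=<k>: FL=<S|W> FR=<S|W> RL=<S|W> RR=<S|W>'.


t=0: FL=W FR=S RL=S RR=W
t=2: FL=S FR=W RL=W RR=S
t=4: FL=S FR=W RL=W RR=S
t=6: FL=W FR=S RL=S RR=W
t=8: FL=W FR=S RL=S RR=W
t=10: FL=S FR=W RL=W RR=S
t=11: FL=S FR=W RL=W RR=S
t=14: FL=W FR=S RL=S RR=W

t=0: phase=(6,2,2,6) vs β=4 → FL=W FR=S RL=S RR=W
t=2: phase=(0,4,4,0) vs β=4 → FL=S FR=W RL=W RR=S
t=4: phase=(2,6,6,2) vs β=4 → FL=S FR=W RL=W RR=S
t=6: phase=(4,0,0,4) vs β=4 → FL=W FR=S RL=S RR=W
t=8: phase=(6,2,2,6) vs β=4 → FL=W FR=S RL=S RR=W
t=10: phase=(0,4,4,0) vs β=4 → FL=S FR=W RL=W RR=S
t=11: phase=(1,5,5,1) vs β=4 → FL=S FR=W RL=W RR=S
t=14: phase=(4,0,0,4) vs β=4 → FL=W FR=S RL=S RR=W


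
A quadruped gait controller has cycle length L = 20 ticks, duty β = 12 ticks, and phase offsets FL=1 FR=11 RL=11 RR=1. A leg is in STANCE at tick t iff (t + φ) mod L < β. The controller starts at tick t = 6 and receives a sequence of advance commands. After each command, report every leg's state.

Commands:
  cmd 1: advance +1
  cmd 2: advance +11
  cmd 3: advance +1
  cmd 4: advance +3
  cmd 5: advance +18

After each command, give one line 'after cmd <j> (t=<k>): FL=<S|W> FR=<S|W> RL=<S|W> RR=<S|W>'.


after cmd 1 (t=7): FL=S FR=W RL=W RR=S
after cmd 2 (t=18): FL=W FR=S RL=S RR=W
after cmd 3 (t=19): FL=S FR=S RL=S RR=S
after cmd 4 (t=22): FL=S FR=W RL=W RR=S
after cmd 5 (t=40): FL=S FR=S RL=S RR=S

start t=6: FL=S FR=W RL=W RR=S
cmd 1: advance +1 → t=7, phase=(8,18,18,8) → FL=S FR=W RL=W RR=S
cmd 2: advance +11 → t=18, phase=(19,9,9,19) → FL=W FR=S RL=S RR=W
cmd 3: advance +1 → t=19, phase=(0,10,10,0) → FL=S FR=S RL=S RR=S
cmd 4: advance +3 → t=22, phase=(3,13,13,3) → FL=S FR=W RL=W RR=S
cmd 5: advance +18 → t=40, phase=(1,11,11,1) → FL=S FR=S RL=S RR=S


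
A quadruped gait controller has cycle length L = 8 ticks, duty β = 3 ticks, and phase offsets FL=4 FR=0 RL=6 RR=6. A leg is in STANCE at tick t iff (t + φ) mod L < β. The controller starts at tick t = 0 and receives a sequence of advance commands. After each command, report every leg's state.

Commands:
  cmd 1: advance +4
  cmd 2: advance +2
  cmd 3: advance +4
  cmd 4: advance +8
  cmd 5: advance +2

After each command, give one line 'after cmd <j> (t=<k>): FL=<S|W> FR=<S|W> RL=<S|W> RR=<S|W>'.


start t=0: FL=W FR=S RL=W RR=W
cmd 1: advance +4 → t=4, phase=(0,4,2,2) → FL=S FR=W RL=S RR=S
cmd 2: advance +2 → t=6, phase=(2,6,4,4) → FL=S FR=W RL=W RR=W
cmd 3: advance +4 → t=10, phase=(6,2,0,0) → FL=W FR=S RL=S RR=S
cmd 4: advance +8 → t=18, phase=(6,2,0,0) → FL=W FR=S RL=S RR=S
cmd 5: advance +2 → t=20, phase=(0,4,2,2) → FL=S FR=W RL=S RR=S

after cmd 1 (t=4): FL=S FR=W RL=S RR=S
after cmd 2 (t=6): FL=S FR=W RL=W RR=W
after cmd 3 (t=10): FL=W FR=S RL=S RR=S
after cmd 4 (t=18): FL=W FR=S RL=S RR=S
after cmd 5 (t=20): FL=S FR=W RL=S RR=S


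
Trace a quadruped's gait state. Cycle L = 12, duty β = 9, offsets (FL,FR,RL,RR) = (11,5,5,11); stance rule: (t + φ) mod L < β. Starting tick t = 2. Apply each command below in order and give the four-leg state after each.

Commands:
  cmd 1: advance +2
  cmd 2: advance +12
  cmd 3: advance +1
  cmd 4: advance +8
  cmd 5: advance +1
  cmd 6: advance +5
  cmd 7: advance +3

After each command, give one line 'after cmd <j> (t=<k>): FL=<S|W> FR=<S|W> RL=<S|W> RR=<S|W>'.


start t=2: FL=S FR=S RL=S RR=S
cmd 1: advance +2 → t=4, phase=(3,9,9,3) → FL=S FR=W RL=W RR=S
cmd 2: advance +12 → t=16, phase=(3,9,9,3) → FL=S FR=W RL=W RR=S
cmd 3: advance +1 → t=17, phase=(4,10,10,4) → FL=S FR=W RL=W RR=S
cmd 4: advance +8 → t=25, phase=(0,6,6,0) → FL=S FR=S RL=S RR=S
cmd 5: advance +1 → t=26, phase=(1,7,7,1) → FL=S FR=S RL=S RR=S
cmd 6: advance +5 → t=31, phase=(6,0,0,6) → FL=S FR=S RL=S RR=S
cmd 7: advance +3 → t=34, phase=(9,3,3,9) → FL=W FR=S RL=S RR=W

after cmd 1 (t=4): FL=S FR=W RL=W RR=S
after cmd 2 (t=16): FL=S FR=W RL=W RR=S
after cmd 3 (t=17): FL=S FR=W RL=W RR=S
after cmd 4 (t=25): FL=S FR=S RL=S RR=S
after cmd 5 (t=26): FL=S FR=S RL=S RR=S
after cmd 6 (t=31): FL=S FR=S RL=S RR=S
after cmd 7 (t=34): FL=W FR=S RL=S RR=W


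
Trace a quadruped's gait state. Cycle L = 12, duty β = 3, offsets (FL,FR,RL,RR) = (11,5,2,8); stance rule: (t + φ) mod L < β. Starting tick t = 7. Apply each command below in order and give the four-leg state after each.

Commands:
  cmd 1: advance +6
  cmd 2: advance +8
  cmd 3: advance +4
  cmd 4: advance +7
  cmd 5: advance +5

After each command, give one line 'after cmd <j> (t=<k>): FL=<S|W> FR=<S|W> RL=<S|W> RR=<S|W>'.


start t=7: FL=W FR=S RL=W RR=W
cmd 1: advance +6 → t=13, phase=(0,6,3,9) → FL=S FR=W RL=W RR=W
cmd 2: advance +8 → t=21, phase=(8,2,11,5) → FL=W FR=S RL=W RR=W
cmd 3: advance +4 → t=25, phase=(0,6,3,9) → FL=S FR=W RL=W RR=W
cmd 4: advance +7 → t=32, phase=(7,1,10,4) → FL=W FR=S RL=W RR=W
cmd 5: advance +5 → t=37, phase=(0,6,3,9) → FL=S FR=W RL=W RR=W

after cmd 1 (t=13): FL=S FR=W RL=W RR=W
after cmd 2 (t=21): FL=W FR=S RL=W RR=W
after cmd 3 (t=25): FL=S FR=W RL=W RR=W
after cmd 4 (t=32): FL=W FR=S RL=W RR=W
after cmd 5 (t=37): FL=S FR=W RL=W RR=W


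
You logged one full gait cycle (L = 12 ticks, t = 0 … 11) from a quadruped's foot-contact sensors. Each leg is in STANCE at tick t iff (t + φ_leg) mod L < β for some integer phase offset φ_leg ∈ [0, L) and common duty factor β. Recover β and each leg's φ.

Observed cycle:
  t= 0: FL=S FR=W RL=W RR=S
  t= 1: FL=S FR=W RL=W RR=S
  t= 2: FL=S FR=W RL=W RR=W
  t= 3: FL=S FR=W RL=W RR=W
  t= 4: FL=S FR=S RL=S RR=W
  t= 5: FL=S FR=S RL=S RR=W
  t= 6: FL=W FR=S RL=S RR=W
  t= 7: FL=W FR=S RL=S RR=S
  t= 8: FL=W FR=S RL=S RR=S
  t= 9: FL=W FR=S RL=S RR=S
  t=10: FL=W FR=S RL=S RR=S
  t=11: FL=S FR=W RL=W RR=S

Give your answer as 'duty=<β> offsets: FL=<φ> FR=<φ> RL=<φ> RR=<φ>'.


duty=7 offsets: FL=1 FR=8 RL=8 RR=5

duty β = stance ticks per leg = 7
FL: stance ticks = 7; W→S at t=11 → φ=1
FR: stance ticks = 7; W→S at t=4 → φ=8
RL: stance ticks = 7; W→S at t=4 → φ=8
RR: stance ticks = 7; W→S at t=7 → φ=5


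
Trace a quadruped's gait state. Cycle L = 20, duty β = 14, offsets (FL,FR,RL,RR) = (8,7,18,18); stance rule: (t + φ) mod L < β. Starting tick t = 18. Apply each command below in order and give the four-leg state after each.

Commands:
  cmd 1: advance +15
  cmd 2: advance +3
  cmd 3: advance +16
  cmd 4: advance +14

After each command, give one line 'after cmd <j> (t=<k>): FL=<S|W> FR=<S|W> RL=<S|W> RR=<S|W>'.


start t=18: FL=S FR=S RL=W RR=W
cmd 1: advance +15 → t=33, phase=(1,0,11,11) → FL=S FR=S RL=S RR=S
cmd 2: advance +3 → t=36, phase=(4,3,14,14) → FL=S FR=S RL=W RR=W
cmd 3: advance +16 → t=52, phase=(0,19,10,10) → FL=S FR=W RL=S RR=S
cmd 4: advance +14 → t=66, phase=(14,13,4,4) → FL=W FR=S RL=S RR=S

after cmd 1 (t=33): FL=S FR=S RL=S RR=S
after cmd 2 (t=36): FL=S FR=S RL=W RR=W
after cmd 3 (t=52): FL=S FR=W RL=S RR=S
after cmd 4 (t=66): FL=W FR=S RL=S RR=S


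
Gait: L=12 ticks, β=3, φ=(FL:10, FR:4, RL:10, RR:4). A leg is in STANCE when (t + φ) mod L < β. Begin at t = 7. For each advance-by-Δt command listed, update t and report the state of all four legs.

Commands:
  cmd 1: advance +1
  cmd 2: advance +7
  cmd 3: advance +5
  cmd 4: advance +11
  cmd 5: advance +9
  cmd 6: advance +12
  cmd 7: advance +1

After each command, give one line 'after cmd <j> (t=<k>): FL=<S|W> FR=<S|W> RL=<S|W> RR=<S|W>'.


start t=7: FL=W FR=W RL=W RR=W
cmd 1: advance +1 → t=8, phase=(6,0,6,0) → FL=W FR=S RL=W RR=S
cmd 2: advance +7 → t=15, phase=(1,7,1,7) → FL=S FR=W RL=S RR=W
cmd 3: advance +5 → t=20, phase=(6,0,6,0) → FL=W FR=S RL=W RR=S
cmd 4: advance +11 → t=31, phase=(5,11,5,11) → FL=W FR=W RL=W RR=W
cmd 5: advance +9 → t=40, phase=(2,8,2,8) → FL=S FR=W RL=S RR=W
cmd 6: advance +12 → t=52, phase=(2,8,2,8) → FL=S FR=W RL=S RR=W
cmd 7: advance +1 → t=53, phase=(3,9,3,9) → FL=W FR=W RL=W RR=W

after cmd 1 (t=8): FL=W FR=S RL=W RR=S
after cmd 2 (t=15): FL=S FR=W RL=S RR=W
after cmd 3 (t=20): FL=W FR=S RL=W RR=S
after cmd 4 (t=31): FL=W FR=W RL=W RR=W
after cmd 5 (t=40): FL=S FR=W RL=S RR=W
after cmd 6 (t=52): FL=S FR=W RL=S RR=W
after cmd 7 (t=53): FL=W FR=W RL=W RR=W


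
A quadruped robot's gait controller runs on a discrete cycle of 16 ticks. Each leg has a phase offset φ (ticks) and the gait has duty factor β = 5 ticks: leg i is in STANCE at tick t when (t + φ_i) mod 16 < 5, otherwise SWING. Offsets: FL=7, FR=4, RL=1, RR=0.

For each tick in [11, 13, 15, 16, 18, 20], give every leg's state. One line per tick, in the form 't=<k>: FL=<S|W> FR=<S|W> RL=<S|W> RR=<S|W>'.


t=11: FL=S FR=W RL=W RR=W
t=13: FL=S FR=S RL=W RR=W
t=15: FL=W FR=S RL=S RR=W
t=16: FL=W FR=S RL=S RR=S
t=18: FL=W FR=W RL=S RR=S
t=20: FL=W FR=W RL=W RR=S

t=11: phase=(2,15,12,11) vs β=5 → FL=S FR=W RL=W RR=W
t=13: phase=(4,1,14,13) vs β=5 → FL=S FR=S RL=W RR=W
t=15: phase=(6,3,0,15) vs β=5 → FL=W FR=S RL=S RR=W
t=16: phase=(7,4,1,0) vs β=5 → FL=W FR=S RL=S RR=S
t=18: phase=(9,6,3,2) vs β=5 → FL=W FR=W RL=S RR=S
t=20: phase=(11,8,5,4) vs β=5 → FL=W FR=W RL=W RR=S


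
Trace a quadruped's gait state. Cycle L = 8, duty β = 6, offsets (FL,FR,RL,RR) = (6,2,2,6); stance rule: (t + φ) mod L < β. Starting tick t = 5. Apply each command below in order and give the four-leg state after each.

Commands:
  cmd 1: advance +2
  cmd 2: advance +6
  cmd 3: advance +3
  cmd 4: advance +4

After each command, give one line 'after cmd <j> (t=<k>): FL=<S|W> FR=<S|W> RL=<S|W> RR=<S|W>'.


after cmd 1 (t=7): FL=S FR=S RL=S RR=S
after cmd 2 (t=13): FL=S FR=W RL=W RR=S
after cmd 3 (t=16): FL=W FR=S RL=S RR=W
after cmd 4 (t=20): FL=S FR=W RL=W RR=S

start t=5: FL=S FR=W RL=W RR=S
cmd 1: advance +2 → t=7, phase=(5,1,1,5) → FL=S FR=S RL=S RR=S
cmd 2: advance +6 → t=13, phase=(3,7,7,3) → FL=S FR=W RL=W RR=S
cmd 3: advance +3 → t=16, phase=(6,2,2,6) → FL=W FR=S RL=S RR=W
cmd 4: advance +4 → t=20, phase=(2,6,6,2) → FL=S FR=W RL=W RR=S


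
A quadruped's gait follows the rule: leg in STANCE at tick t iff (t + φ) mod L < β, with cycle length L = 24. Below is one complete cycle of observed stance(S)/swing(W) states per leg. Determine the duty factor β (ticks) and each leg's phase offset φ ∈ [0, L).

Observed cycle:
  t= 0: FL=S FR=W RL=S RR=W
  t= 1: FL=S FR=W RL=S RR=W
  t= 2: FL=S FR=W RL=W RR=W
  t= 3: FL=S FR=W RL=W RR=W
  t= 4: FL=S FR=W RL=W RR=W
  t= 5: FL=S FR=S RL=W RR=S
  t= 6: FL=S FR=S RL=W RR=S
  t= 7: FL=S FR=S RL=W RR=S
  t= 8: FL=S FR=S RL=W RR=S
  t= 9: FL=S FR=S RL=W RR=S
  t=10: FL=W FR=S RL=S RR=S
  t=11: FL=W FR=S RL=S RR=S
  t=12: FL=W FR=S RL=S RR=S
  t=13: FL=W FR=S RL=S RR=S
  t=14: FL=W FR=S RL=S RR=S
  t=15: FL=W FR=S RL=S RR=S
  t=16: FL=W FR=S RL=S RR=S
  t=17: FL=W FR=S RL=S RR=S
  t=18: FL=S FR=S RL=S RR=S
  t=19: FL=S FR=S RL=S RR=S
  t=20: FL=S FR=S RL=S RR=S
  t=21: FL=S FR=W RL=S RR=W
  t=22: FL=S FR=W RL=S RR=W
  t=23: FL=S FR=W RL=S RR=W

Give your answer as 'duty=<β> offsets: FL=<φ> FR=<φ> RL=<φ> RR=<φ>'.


duty β = stance ticks per leg = 16
FL: stance ticks = 16; W→S at t=18 → φ=6
FR: stance ticks = 16; W→S at t=5 → φ=19
RL: stance ticks = 16; W→S at t=10 → φ=14
RR: stance ticks = 16; W→S at t=5 → φ=19

duty=16 offsets: FL=6 FR=19 RL=14 RR=19


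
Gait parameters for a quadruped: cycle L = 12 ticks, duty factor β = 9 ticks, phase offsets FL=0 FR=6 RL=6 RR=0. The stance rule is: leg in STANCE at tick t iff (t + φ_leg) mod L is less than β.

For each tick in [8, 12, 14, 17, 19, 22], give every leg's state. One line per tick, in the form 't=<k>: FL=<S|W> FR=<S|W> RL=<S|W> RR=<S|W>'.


t=8: FL=S FR=S RL=S RR=S
t=12: FL=S FR=S RL=S RR=S
t=14: FL=S FR=S RL=S RR=S
t=17: FL=S FR=W RL=W RR=S
t=19: FL=S FR=S RL=S RR=S
t=22: FL=W FR=S RL=S RR=W

t=8: phase=(8,2,2,8) vs β=9 → FL=S FR=S RL=S RR=S
t=12: phase=(0,6,6,0) vs β=9 → FL=S FR=S RL=S RR=S
t=14: phase=(2,8,8,2) vs β=9 → FL=S FR=S RL=S RR=S
t=17: phase=(5,11,11,5) vs β=9 → FL=S FR=W RL=W RR=S
t=19: phase=(7,1,1,7) vs β=9 → FL=S FR=S RL=S RR=S
t=22: phase=(10,4,4,10) vs β=9 → FL=W FR=S RL=S RR=W


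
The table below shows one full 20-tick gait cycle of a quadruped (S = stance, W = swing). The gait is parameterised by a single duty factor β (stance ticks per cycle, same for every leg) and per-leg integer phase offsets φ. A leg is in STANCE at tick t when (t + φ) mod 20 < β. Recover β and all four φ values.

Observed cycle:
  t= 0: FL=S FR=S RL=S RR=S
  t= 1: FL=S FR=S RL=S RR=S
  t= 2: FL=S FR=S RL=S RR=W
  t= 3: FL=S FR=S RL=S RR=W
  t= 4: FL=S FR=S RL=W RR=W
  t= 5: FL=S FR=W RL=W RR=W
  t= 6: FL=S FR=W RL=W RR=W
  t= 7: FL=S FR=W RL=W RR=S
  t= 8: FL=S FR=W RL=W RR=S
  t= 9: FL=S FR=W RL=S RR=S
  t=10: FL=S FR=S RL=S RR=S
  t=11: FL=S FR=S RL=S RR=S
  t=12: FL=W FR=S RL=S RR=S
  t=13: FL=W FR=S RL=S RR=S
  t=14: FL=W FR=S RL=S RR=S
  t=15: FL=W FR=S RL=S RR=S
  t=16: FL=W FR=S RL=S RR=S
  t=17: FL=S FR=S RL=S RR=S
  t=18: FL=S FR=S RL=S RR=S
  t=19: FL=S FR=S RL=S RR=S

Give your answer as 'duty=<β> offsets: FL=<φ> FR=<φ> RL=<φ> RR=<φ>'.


duty β = stance ticks per leg = 15
FL: stance ticks = 15; W→S at t=17 → φ=3
FR: stance ticks = 15; W→S at t=10 → φ=10
RL: stance ticks = 15; W→S at t=9 → φ=11
RR: stance ticks = 15; W→S at t=7 → φ=13

duty=15 offsets: FL=3 FR=10 RL=11 RR=13


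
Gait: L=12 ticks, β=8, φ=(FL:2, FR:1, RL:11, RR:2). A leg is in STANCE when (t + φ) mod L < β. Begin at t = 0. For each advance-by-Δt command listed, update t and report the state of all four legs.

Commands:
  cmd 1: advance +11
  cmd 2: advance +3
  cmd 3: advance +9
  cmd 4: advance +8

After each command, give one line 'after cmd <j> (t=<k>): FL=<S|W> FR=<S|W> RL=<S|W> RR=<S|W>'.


after cmd 1 (t=11): FL=S FR=S RL=W RR=S
after cmd 2 (t=14): FL=S FR=S RL=S RR=S
after cmd 3 (t=23): FL=S FR=S RL=W RR=S
after cmd 4 (t=31): FL=W FR=W RL=S RR=W

start t=0: FL=S FR=S RL=W RR=S
cmd 1: advance +11 → t=11, phase=(1,0,10,1) → FL=S FR=S RL=W RR=S
cmd 2: advance +3 → t=14, phase=(4,3,1,4) → FL=S FR=S RL=S RR=S
cmd 3: advance +9 → t=23, phase=(1,0,10,1) → FL=S FR=S RL=W RR=S
cmd 4: advance +8 → t=31, phase=(9,8,6,9) → FL=W FR=W RL=S RR=W


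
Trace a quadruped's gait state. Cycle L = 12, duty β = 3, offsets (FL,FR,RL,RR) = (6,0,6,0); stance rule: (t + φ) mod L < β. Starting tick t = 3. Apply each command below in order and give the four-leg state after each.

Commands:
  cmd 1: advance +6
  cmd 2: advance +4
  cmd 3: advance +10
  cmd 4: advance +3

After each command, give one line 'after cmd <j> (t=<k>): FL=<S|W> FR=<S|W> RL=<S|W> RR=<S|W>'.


after cmd 1 (t=9): FL=W FR=W RL=W RR=W
after cmd 2 (t=13): FL=W FR=S RL=W RR=S
after cmd 3 (t=23): FL=W FR=W RL=W RR=W
after cmd 4 (t=26): FL=W FR=S RL=W RR=S

start t=3: FL=W FR=W RL=W RR=W
cmd 1: advance +6 → t=9, phase=(3,9,3,9) → FL=W FR=W RL=W RR=W
cmd 2: advance +4 → t=13, phase=(7,1,7,1) → FL=W FR=S RL=W RR=S
cmd 3: advance +10 → t=23, phase=(5,11,5,11) → FL=W FR=W RL=W RR=W
cmd 4: advance +3 → t=26, phase=(8,2,8,2) → FL=W FR=S RL=W RR=S


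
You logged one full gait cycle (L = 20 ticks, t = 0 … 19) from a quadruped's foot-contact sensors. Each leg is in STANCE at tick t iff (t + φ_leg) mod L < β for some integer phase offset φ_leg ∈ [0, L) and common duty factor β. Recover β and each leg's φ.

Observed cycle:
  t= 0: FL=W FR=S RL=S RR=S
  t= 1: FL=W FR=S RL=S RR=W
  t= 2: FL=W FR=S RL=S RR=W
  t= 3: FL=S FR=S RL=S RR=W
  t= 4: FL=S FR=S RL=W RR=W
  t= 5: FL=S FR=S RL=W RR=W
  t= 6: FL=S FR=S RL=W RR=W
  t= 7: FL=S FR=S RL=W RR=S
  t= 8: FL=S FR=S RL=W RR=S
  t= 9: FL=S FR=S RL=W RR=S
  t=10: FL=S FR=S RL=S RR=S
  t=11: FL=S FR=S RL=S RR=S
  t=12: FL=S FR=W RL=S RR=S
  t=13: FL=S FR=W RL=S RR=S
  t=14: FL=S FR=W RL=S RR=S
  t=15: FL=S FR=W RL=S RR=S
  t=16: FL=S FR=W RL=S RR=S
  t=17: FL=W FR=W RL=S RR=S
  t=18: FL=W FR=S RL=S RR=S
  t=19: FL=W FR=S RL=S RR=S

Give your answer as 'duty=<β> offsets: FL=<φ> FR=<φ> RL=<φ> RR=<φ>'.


duty β = stance ticks per leg = 14
FL: stance ticks = 14; W→S at t=3 → φ=17
FR: stance ticks = 14; W→S at t=18 → φ=2
RL: stance ticks = 14; W→S at t=10 → φ=10
RR: stance ticks = 14; W→S at t=7 → φ=13

duty=14 offsets: FL=17 FR=2 RL=10 RR=13


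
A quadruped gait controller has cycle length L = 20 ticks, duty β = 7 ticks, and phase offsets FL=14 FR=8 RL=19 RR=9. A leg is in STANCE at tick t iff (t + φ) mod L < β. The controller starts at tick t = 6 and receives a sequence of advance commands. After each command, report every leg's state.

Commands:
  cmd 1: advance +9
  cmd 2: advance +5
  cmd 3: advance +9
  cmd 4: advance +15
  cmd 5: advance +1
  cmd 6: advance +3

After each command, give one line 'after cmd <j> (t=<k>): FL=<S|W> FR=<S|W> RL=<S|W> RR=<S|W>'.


after cmd 1 (t=15): FL=W FR=S RL=W RR=S
after cmd 2 (t=20): FL=W FR=W RL=W RR=W
after cmd 3 (t=29): FL=S FR=W RL=W RR=W
after cmd 4 (t=44): FL=W FR=W RL=S RR=W
after cmd 5 (t=45): FL=W FR=W RL=S RR=W
after cmd 6 (t=48): FL=S FR=W RL=W RR=W

start t=6: FL=S FR=W RL=S RR=W
cmd 1: advance +9 → t=15, phase=(9,3,14,4) → FL=W FR=S RL=W RR=S
cmd 2: advance +5 → t=20, phase=(14,8,19,9) → FL=W FR=W RL=W RR=W
cmd 3: advance +9 → t=29, phase=(3,17,8,18) → FL=S FR=W RL=W RR=W
cmd 4: advance +15 → t=44, phase=(18,12,3,13) → FL=W FR=W RL=S RR=W
cmd 5: advance +1 → t=45, phase=(19,13,4,14) → FL=W FR=W RL=S RR=W
cmd 6: advance +3 → t=48, phase=(2,16,7,17) → FL=S FR=W RL=W RR=W
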